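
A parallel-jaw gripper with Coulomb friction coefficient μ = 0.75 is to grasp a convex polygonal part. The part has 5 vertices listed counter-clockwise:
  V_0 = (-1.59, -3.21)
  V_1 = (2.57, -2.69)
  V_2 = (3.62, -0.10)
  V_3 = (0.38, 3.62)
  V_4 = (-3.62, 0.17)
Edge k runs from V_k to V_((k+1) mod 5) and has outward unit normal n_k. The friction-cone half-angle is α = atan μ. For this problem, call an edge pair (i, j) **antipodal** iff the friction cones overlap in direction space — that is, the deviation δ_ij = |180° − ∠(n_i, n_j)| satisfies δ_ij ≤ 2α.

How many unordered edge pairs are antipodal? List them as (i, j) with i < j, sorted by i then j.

count = 5; pairs: (0,2), (0,3), (1,3), (1,4), (2,4)

α = atan 0.75 = 36.87°;  2α = 73.74°
n_0 = (+0.1240, -0.9923)
n_1 = (+0.9267, -0.3757)
n_2 = (+0.7541, +0.6568)
n_3 = (-0.6531, +0.7572)
n_4 = (-0.8573, -0.5149)
  (0,1): δ = 119.19°  ·
  (0,2): δ = 56.07°  ✓
  (0,3): δ = 33.65°  ✓
  (0,4): δ = 113.86°  ·
  (1,2): δ = 116.88°  ·
  (1,3): δ = 27.15°  ✓
  (1,4): δ = 53.06°  ✓
  (2,3): δ = 90.28°  ·
  (2,4): δ = 10.07°  ✓
  (3,4): δ = 99.79°  ·
antipodal pairs: 5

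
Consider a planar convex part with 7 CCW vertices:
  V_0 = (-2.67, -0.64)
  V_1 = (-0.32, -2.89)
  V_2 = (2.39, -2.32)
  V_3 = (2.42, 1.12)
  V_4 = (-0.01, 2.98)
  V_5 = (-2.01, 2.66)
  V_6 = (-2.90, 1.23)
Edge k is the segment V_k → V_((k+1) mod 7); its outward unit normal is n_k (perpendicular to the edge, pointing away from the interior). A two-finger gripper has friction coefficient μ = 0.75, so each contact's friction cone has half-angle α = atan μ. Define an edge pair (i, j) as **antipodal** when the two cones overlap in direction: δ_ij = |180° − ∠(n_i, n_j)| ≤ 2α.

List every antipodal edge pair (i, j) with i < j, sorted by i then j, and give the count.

α = atan 0.75 = 36.87°;  2α = 73.74°
n_0 = (-0.6916, -0.7223)
n_1 = (+0.2058, -0.9786)
n_2 = (+1.0000, -0.0087)
n_3 = (+0.6078, +0.7941)
n_4 = (-0.1580, +0.9874)
n_5 = (-0.8490, +0.5284)
n_6 = (-0.9925, -0.1221)
  (0,1): δ = 124.37°  ·
  (0,2): δ = 46.75°  ✓
  (0,3): δ = 6.32°  ✓
  (0,4): δ = 52.84°  ✓
  (0,5): δ = 101.86°  ·
  (0,6): δ = 140.77°  ·
  (1,2): δ = 102.38°  ·
  (1,3): δ = 49.31°  ✓
  (1,4): δ = 2.79°  ✓
  (1,5): δ = 46.22°  ✓
  (1,6): δ = 85.13°  ·
  (2,3): δ = 126.93°  ·
  (2,4): δ = 80.41°  ·
  (2,5): δ = 31.40°  ✓
  (2,6): δ = 7.51°  ✓
  (3,4): δ = 133.48°  ·
  (3,5): δ = 84.47°  ·
  (3,6): δ = 45.56°  ✓
  (4,5): δ = 130.99°  ·
  (4,6): δ = 92.08°  ·
  (5,6): δ = 141.09°  ·
antipodal pairs: 9

count = 9; pairs: (0,2), (0,3), (0,4), (1,3), (1,4), (1,5), (2,5), (2,6), (3,6)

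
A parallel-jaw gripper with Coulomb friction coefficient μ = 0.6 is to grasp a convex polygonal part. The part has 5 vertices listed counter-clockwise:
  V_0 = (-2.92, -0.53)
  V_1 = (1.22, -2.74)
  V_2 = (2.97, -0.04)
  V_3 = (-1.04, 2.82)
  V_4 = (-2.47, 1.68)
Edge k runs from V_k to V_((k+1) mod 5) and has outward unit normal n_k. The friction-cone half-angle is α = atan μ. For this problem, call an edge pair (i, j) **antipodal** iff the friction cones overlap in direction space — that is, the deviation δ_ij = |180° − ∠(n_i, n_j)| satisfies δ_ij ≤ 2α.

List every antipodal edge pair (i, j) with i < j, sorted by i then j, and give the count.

count = 3; pairs: (0,2), (1,3), (1,4)

α = atan 0.6 = 30.96°;  2α = 61.93°
n_0 = (-0.4709, -0.8822)
n_1 = (+0.8392, -0.5439)
n_2 = (+0.5807, +0.8141)
n_3 = (-0.6234, +0.7819)
n_4 = (-0.9799, +0.1995)
  (0,1): δ = 94.86°  ·
  (0,2): δ = 7.40°  ✓
  (0,3): δ = 66.66°  ·
  (0,4): δ = 106.58°  ·
  (1,2): δ = 92.55°  ·
  (1,3): δ = 18.49°  ✓
  (1,4): δ = 21.44°  ✓
  (2,3): δ = 105.94°  ·
  (2,4): δ = 66.01°  ·
  (3,4): δ = 140.07°  ·
antipodal pairs: 3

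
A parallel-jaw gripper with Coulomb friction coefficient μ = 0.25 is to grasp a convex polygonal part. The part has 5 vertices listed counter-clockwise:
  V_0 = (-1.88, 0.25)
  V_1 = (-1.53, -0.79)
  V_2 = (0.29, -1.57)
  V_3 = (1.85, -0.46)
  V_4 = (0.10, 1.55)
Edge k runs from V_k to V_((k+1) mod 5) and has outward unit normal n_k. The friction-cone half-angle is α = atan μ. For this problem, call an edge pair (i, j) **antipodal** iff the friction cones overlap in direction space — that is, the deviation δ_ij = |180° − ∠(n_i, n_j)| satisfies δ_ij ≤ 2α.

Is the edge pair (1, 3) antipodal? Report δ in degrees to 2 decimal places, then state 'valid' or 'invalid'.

δ = 25.76°, valid

α = atan 0.25 = 14.04°;  2α = 28.07°
edge 1: e_1 = (+1.82, -0.78);  n_1 = (-0.3939, -0.9191)
edge 3: e_3 = (-1.75, +2.01);  n_3 = (+0.7542, +0.6566)
∠(n_1, n_3) = 154.24°
δ = |180° − 154.24°| = 25.76°
25.76° ≤ 2α = 28.07°  →  valid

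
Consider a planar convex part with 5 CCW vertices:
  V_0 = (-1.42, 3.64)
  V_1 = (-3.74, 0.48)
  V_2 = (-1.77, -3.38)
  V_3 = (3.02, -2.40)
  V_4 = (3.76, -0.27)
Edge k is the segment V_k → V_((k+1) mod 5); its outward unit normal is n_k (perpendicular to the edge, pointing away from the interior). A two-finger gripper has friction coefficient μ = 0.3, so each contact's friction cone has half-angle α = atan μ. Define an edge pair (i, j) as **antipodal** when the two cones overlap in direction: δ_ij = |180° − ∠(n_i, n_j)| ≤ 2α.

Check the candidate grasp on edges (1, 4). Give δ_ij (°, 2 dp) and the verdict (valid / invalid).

α = atan 0.3 = 16.70°;  2α = 33.40°
edge 1: e_1 = (+1.97, -3.86);  n_1 = (-0.8907, -0.4546)
edge 4: e_4 = (-5.18, +3.91);  n_4 = (+0.6025, +0.7981)
∠(n_1, n_4) = 154.08°
δ = |180° − 154.08°| = 25.92°
25.92° ≤ 2α = 33.40°  →  valid

δ = 25.92°, valid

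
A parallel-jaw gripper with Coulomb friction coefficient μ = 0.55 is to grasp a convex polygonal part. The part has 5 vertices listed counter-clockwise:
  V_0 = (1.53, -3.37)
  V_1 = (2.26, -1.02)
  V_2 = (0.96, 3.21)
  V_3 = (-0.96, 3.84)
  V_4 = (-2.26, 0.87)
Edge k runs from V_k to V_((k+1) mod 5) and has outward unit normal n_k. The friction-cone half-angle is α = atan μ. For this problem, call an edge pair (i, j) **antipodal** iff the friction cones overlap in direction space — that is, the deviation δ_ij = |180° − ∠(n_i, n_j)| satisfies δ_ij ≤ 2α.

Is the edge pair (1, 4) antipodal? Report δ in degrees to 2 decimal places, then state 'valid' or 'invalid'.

δ = 24.71°, valid

α = atan 0.55 = 28.81°;  2α = 57.62°
edge 1: e_1 = (-1.30, +4.23);  n_1 = (+0.9559, +0.2938)
edge 4: e_4 = (+3.79, -4.24);  n_4 = (-0.7456, -0.6664)
∠(n_1, n_4) = 155.29°
δ = |180° − 155.29°| = 24.71°
24.71° ≤ 2α = 57.62°  →  valid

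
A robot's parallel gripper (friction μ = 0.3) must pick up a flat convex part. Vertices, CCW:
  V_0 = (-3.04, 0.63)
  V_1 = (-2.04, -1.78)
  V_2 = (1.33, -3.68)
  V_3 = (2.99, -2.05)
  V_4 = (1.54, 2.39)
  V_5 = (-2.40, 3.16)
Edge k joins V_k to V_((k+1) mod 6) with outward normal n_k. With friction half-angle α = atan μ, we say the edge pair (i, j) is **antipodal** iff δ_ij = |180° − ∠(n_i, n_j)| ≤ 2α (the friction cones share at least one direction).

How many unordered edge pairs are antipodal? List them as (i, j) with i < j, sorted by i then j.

count = 4; pairs: (0,3), (1,4), (2,5), (3,5)

α = atan 0.3 = 16.70°;  2α = 33.40°
n_0 = (-0.9236, -0.3833)
n_1 = (-0.4911, -0.8711)
n_2 = (+0.7006, -0.7135)
n_3 = (+0.9506, +0.3104)
n_4 = (+0.1918, +0.9814)
n_5 = (-0.9695, +0.2452)
  (0,1): δ = 141.95°  ·
  (0,2): δ = 68.06°  ·
  (0,3): δ = 4.45°  ✓
  (0,4): δ = 56.41°  ·
  (0,5): δ = 143.27°  ·
  (1,2): δ = 106.11°  ·
  (1,3): δ = 42.50°  ·
  (1,4): δ = 18.36°  ✓
  (1,5): δ = 105.22°  ·
  (2,3): δ = 116.39°  ·
  (2,4): δ = 55.54°  ·
  (2,5): δ = 31.33°  ✓
  (3,4): δ = 119.14°  ·
  (3,5): δ = 32.28°  ✓
  (4,5): δ = 93.14°  ·
antipodal pairs: 4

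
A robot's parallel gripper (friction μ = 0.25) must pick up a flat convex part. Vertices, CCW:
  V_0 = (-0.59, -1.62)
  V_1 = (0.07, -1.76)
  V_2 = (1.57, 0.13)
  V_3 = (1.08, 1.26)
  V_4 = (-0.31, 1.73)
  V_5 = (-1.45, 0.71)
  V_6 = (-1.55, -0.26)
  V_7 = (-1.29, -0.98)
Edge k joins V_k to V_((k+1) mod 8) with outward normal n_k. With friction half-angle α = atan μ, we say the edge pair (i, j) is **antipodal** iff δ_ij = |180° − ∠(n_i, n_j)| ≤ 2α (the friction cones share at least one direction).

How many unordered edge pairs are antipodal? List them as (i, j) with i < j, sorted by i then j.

count = 5; pairs: (0,3), (1,4), (2,6), (2,7), (3,7)

α = atan 0.25 = 14.04°;  2α = 28.07°
n_0 = (-0.2075, -0.9782)
n_1 = (+0.7833, -0.6217)
n_2 = (+0.9175, +0.3978)
n_3 = (+0.3203, +0.9473)
n_4 = (-0.6668, +0.7452)
n_5 = (-0.9947, +0.1025)
n_6 = (-0.9406, -0.3396)
n_7 = (-0.6748, -0.7380)
  (0,1): δ = 116.46°  ·
  (0,2): δ = 54.58°  ·
  (0,3): δ = 6.71°  ✓
  (0,4): δ = 53.80°  ·
  (0,5): δ = 96.09°  ·
  (0,6): δ = 121.83°  ·
  (0,7): δ = 149.54°  ·
  (1,2): δ = 118.12°  ·
  (1,3): δ = 70.24°  ·
  (1,4): δ = 9.74°  ✓
  (1,5): δ = 32.55°  ·
  (1,6): δ = 58.29°  ·
  (1,7): δ = 86.00°  ·
  (2,3): δ = 132.12°  ·
  (2,4): δ = 71.62°  ·
  (2,5): δ = 29.33°  ·
  (2,6): δ = 3.59°  ✓
  (2,7): δ = 24.12°  ✓
  (3,4): δ = 119.50°  ·
  (3,5): δ = 77.20°  ·
  (3,6): δ = 51.46°  ·
  (3,7): δ = 23.75°  ✓
  (4,5): δ = 137.71°  ·
  (4,6): δ = 111.96°  ·
  (4,7): δ = 84.26°  ·
  (5,6): δ = 154.26°  ·
  (5,7): δ = 126.55°  ·
  (6,7): δ = 152.29°  ·
antipodal pairs: 5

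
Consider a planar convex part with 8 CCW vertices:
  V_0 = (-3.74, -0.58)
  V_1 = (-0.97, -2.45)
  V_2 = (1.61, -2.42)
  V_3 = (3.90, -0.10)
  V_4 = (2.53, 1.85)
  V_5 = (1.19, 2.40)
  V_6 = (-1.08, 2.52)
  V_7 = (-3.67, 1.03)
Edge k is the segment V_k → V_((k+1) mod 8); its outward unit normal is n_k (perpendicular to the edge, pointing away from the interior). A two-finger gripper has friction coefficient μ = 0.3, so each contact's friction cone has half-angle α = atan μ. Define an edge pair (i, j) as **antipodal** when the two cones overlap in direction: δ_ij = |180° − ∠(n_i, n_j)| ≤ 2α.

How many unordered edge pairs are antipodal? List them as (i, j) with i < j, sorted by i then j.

count = 7; pairs: (0,3), (0,4), (0,5), (1,4), (1,5), (1,6), (2,6)

α = atan 0.3 = 16.70°;  2α = 33.40°
n_0 = (-0.5595, -0.8288)
n_1 = (+0.0116, -0.9999)
n_2 = (+0.7117, -0.7025)
n_3 = (+0.8182, +0.5749)
n_4 = (+0.3797, +0.9251)
n_5 = (+0.0528, +0.9986)
n_6 = (-0.4987, +0.8668)
n_7 = (-0.9991, +0.0434)
  (0,1): δ = 145.31°  ·
  (0,2): δ = 100.60°  ·
  (0,3): δ = 20.89°  ✓
  (0,4): δ = 11.71°  ✓
  (0,5): δ = 31.00°  ✓
  (0,6): δ = 63.93°  ·
  (0,7): δ = 121.53°  ·
  (1,2): δ = 135.29°  ·
  (1,3): δ = 55.58°  ·
  (1,4): δ = 22.98°  ✓
  (1,5): δ = 3.69°  ✓
  (1,6): δ = 29.25°  ✓
  (1,7): δ = 86.84°  ·
  (2,3): δ = 100.28°  ·
  (2,4): δ = 67.69°  ·
  (2,5): δ = 48.40°  ·
  (2,6): δ = 15.46°  ✓
  (2,7): δ = 42.14°  ·
  (3,4): δ = 147.41°  ·
  (3,5): δ = 128.12°  ·
  (3,6): δ = 95.18°  ·
  (3,7): δ = 37.58°  ·
  (4,5): δ = 160.71°  ·
  (4,6): δ = 127.77°  ·
  (4,7): δ = 70.17°  ·
  (5,6): δ = 147.06°  ·
  (5,7): δ = 89.46°  ·
  (6,7): δ = 122.40°  ·
antipodal pairs: 7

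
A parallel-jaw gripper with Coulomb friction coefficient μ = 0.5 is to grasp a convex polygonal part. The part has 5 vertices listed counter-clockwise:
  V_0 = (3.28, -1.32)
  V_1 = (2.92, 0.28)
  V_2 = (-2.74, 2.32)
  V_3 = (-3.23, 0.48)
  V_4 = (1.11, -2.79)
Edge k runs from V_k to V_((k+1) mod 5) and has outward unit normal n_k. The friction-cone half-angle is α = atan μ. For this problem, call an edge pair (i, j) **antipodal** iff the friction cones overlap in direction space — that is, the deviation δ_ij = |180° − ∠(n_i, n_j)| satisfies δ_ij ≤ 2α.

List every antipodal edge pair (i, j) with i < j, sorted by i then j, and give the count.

count = 4; pairs: (0,2), (0,3), (1,3), (2,4)

α = atan 0.5 = 26.57°;  2α = 53.13°
n_0 = (+0.9756, +0.2195)
n_1 = (+0.3391, +0.9408)
n_2 = (-0.9663, +0.2573)
n_3 = (-0.6018, -0.7987)
n_4 = (+0.5608, -0.8279)
  (0,1): δ = 122.50°  ·
  (0,2): δ = 27.59°  ✓
  (0,3): δ = 40.32°  ✓
  (0,4): δ = 111.43°  ·
  (1,2): δ = 85.09°  ·
  (1,3): δ = 17.18°  ✓
  (1,4): δ = 53.93°  ·
  (2,3): δ = 112.08°  ·
  (2,4): δ = 40.97°  ✓
  (3,4): δ = 108.89°  ·
antipodal pairs: 4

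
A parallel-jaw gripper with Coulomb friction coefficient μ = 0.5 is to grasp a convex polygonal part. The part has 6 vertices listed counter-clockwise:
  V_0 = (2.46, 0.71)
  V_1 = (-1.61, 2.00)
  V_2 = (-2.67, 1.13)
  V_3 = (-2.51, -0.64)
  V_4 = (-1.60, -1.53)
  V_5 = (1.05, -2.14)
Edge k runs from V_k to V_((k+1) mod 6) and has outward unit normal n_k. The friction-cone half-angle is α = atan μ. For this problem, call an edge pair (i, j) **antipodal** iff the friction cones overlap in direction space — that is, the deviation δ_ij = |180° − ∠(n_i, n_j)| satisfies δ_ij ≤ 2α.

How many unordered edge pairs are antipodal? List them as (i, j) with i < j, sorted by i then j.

count = 5; pairs: (0,3), (0,4), (1,4), (1,5), (2,5)

α = atan 0.5 = 26.57°;  2α = 53.13°
n_0 = (+0.3021, +0.9533)
n_1 = (-0.6344, +0.7730)
n_2 = (-0.9959, -0.0900)
n_3 = (-0.6992, -0.7149)
n_4 = (-0.2243, -0.9745)
n_5 = (+0.8963, -0.4434)
  (0,1): δ = 123.04°  ·
  (0,2): δ = 67.25°  ·
  (0,3): δ = 26.78°  ✓
  (0,4): δ = 4.62°  ✓
  (0,5): δ = 81.26°  ·
  (1,2): δ = 124.21°  ·
  (1,3): δ = 83.74°  ·
  (1,4): δ = 52.34°  ✓
  (1,5): δ = 24.30°  ✓
  (2,3): δ = 139.53°  ·
  (2,4): δ = 108.13°  ·
  (2,5): δ = 31.49°  ✓
  (3,4): δ = 148.60°  ·
  (3,5): δ = 71.96°  ·
  (4,5): δ = 103.36°  ·
antipodal pairs: 5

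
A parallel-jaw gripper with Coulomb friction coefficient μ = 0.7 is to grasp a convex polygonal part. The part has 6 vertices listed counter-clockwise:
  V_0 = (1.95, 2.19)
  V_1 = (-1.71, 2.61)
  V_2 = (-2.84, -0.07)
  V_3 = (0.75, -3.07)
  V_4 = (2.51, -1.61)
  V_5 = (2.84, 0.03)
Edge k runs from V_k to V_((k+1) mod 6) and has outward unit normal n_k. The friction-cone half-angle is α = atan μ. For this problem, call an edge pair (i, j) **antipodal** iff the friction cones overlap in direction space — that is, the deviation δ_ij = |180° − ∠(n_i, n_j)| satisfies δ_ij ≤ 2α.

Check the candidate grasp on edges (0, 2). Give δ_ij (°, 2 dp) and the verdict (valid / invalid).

α = atan 0.7 = 34.99°;  2α = 69.98°
edge 0: e_0 = (-3.66, +0.42);  n_0 = (+0.1140, +0.9935)
edge 2: e_2 = (+3.59, -3.00);  n_2 = (-0.6412, -0.7673)
∠(n_0, n_2) = 146.66°
δ = |180° − 146.66°| = 33.34°
33.34° ≤ 2α = 69.98°  →  valid

δ = 33.34°, valid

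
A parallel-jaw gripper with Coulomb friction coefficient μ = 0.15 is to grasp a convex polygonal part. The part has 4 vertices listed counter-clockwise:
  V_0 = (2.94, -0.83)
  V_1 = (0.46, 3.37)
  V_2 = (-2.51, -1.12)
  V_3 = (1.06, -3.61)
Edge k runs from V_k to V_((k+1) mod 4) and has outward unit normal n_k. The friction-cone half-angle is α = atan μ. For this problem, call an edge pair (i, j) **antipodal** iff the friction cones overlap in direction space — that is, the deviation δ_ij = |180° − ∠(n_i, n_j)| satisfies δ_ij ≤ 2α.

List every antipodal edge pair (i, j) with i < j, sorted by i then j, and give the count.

α = atan 0.15 = 8.53°;  2α = 17.06°
n_0 = (+0.8611, +0.5085)
n_1 = (-0.8340, +0.5517)
n_2 = (-0.5721, -0.8202)
n_3 = (+0.8284, -0.5602)
  (0,1): δ = 64.04°  ·
  (0,2): δ = 24.54°  ·
  (0,3): δ = 115.37°  ·
  (1,2): δ = 91.41°  ·
  (1,3): δ = 0.59°  ✓
  (2,3): δ = 89.17°  ·
antipodal pairs: 1

count = 1; pairs: (1,3)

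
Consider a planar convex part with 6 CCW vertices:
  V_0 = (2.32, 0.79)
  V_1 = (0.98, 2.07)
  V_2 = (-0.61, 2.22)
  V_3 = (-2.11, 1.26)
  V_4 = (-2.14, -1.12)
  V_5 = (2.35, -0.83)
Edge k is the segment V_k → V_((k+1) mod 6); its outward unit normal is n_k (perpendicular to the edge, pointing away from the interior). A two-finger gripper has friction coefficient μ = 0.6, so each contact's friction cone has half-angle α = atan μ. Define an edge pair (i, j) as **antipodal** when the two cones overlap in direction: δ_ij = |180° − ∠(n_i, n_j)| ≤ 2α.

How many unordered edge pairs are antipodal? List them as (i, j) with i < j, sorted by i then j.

count = 6; pairs: (0,3), (0,4), (1,4), (2,4), (2,5), (3,5)

α = atan 0.6 = 30.96°;  2α = 61.93°
n_0 = (+0.6907, +0.7231)
n_1 = (+0.0939, +0.9956)
n_2 = (-0.5391, +0.8423)
n_3 = (-0.9999, +0.0126)
n_4 = (+0.0645, -0.9979)
n_5 = (+0.9998, +0.0185)
  (0,1): δ = 141.70°  ·
  (0,2): δ = 103.69°  ·
  (0,3): δ = 47.03°  ✓
  (0,4): δ = 47.38°  ✓
  (0,5): δ = 134.75°  ·
  (1,2): δ = 141.99°  ·
  (1,3): δ = 85.33°  ·
  (1,4): δ = 9.08°  ✓
  (1,5): δ = 96.45°  ·
  (2,3): δ = 123.34°  ·
  (2,4): δ = 28.92°  ✓
  (2,5): δ = 58.44°  ✓
  (3,4): δ = 85.58°  ·
  (3,5): δ = 1.78°  ✓
  (4,5): δ = 92.63°  ·
antipodal pairs: 6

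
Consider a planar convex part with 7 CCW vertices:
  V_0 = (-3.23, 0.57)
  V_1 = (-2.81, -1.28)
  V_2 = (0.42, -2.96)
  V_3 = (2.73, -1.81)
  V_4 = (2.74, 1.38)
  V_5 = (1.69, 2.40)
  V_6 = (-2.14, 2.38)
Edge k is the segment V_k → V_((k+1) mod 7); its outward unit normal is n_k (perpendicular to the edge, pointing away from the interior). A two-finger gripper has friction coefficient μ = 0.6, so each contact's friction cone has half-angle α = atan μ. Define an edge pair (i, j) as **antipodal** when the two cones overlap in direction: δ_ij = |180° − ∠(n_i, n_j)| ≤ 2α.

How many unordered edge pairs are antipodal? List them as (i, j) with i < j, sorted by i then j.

count = 7; pairs: (0,3), (0,4), (1,4), (1,5), (2,5), (2,6), (3,6)

α = atan 0.6 = 30.96°;  2α = 61.93°
n_0 = (-0.9752, -0.2214)
n_1 = (-0.4614, -0.8872)
n_2 = (+0.4457, -0.8952)
n_3 = (+1.0000, -0.0031)
n_4 = (+0.6968, +0.7173)
n_5 = (-0.0052, +1.0000)
n_6 = (-0.8567, +0.5159)
  (0,1): δ = 130.27°  ·
  (0,2): δ = 76.33°  ·
  (0,3): δ = 12.97°  ✓
  (0,4): δ = 33.04°  ✓
  (0,5): δ = 77.51°  ·
  (0,6): δ = 136.15°  ·
  (1,2): δ = 126.05°  ·
  (1,3): δ = 62.70°  ·
  (1,4): δ = 16.69°  ✓
  (1,5): δ = 27.78°  ✓
  (1,6): δ = 86.42°  ·
  (2,3): δ = 116.65°  ·
  (2,4): δ = 70.64°  ·
  (2,5): δ = 26.17°  ✓
  (2,6): δ = 32.48°  ✓
  (3,4): δ = 133.99°  ·
  (3,5): δ = 89.52°  ·
  (3,6): δ = 30.88°  ✓
  (4,5): δ = 135.53°  ·
  (4,6): δ = 76.89°  ·
  (5,6): δ = 121.36°  ·
antipodal pairs: 7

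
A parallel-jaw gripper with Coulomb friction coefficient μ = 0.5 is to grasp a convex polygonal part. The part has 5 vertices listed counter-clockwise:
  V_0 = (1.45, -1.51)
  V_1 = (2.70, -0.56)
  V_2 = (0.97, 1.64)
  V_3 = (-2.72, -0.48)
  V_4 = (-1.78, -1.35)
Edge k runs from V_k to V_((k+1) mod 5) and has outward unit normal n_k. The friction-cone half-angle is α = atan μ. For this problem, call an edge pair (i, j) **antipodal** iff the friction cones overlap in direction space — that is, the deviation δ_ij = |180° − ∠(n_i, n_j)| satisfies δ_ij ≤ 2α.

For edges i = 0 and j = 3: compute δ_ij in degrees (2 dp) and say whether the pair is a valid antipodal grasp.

δ = 99.98°, invalid

α = atan 0.5 = 26.57°;  2α = 53.13°
edge 0: e_0 = (+1.25, +0.95);  n_0 = (+0.6051, -0.7962)
edge 3: e_3 = (+0.94, -0.87);  n_3 = (-0.6793, -0.7339)
∠(n_0, n_3) = 80.02°
δ = |180° − 80.02°| = 99.98°
99.98° > 2α = 53.13°  →  invalid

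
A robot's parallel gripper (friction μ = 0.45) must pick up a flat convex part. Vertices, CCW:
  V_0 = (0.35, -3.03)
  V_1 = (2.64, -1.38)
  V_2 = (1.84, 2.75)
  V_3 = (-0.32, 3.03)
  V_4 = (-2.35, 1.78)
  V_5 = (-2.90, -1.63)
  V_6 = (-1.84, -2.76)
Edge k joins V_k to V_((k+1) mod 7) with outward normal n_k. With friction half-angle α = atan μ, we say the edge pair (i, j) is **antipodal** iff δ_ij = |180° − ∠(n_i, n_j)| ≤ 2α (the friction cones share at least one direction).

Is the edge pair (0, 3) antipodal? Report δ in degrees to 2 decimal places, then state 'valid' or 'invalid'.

α = atan 0.45 = 24.23°;  2α = 48.46°
edge 0: e_0 = (+2.29, +1.65);  n_0 = (+0.5846, -0.8113)
edge 3: e_3 = (-2.03, -1.25);  n_3 = (-0.5243, +0.8515)
∠(n_0, n_3) = 175.85°
δ = |180° − 175.85°| = 4.15°
4.15° ≤ 2α = 48.46°  →  valid

δ = 4.15°, valid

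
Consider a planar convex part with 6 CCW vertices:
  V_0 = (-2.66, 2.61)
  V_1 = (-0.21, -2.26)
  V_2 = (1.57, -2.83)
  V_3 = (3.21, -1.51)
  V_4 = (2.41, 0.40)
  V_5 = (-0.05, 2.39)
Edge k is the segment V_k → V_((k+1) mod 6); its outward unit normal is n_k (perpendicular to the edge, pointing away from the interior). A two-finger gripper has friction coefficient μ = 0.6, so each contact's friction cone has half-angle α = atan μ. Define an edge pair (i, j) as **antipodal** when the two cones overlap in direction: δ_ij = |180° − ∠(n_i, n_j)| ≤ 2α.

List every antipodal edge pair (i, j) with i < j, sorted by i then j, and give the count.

α = atan 0.6 = 30.96°;  2α = 61.93°
n_0 = (-0.8933, -0.4494)
n_1 = (-0.3050, -0.9524)
n_2 = (+0.6270, -0.7790)
n_3 = (+0.9224, +0.3863)
n_4 = (+0.6289, +0.7775)
n_5 = (+0.0840, +0.9965)
  (0,1): δ = 134.46°  ·
  (0,2): δ = 77.88°  ·
  (0,3): δ = 3.98°  ✓
  (0,4): δ = 24.32°  ✓
  (0,5): δ = 58.48°  ✓
  (1,2): δ = 123.41°  ·
  (1,3): δ = 49.52°  ✓
  (1,4): δ = 21.21°  ✓
  (1,5): δ = 12.94°  ✓
  (2,3): δ = 106.10°  ·
  (2,4): δ = 77.80°  ·
  (2,5): δ = 43.65°  ✓
  (3,4): δ = 151.70°  ·
  (3,5): δ = 117.54°  ·
  (4,5): δ = 145.85°  ·
antipodal pairs: 7

count = 7; pairs: (0,3), (0,4), (0,5), (1,3), (1,4), (1,5), (2,5)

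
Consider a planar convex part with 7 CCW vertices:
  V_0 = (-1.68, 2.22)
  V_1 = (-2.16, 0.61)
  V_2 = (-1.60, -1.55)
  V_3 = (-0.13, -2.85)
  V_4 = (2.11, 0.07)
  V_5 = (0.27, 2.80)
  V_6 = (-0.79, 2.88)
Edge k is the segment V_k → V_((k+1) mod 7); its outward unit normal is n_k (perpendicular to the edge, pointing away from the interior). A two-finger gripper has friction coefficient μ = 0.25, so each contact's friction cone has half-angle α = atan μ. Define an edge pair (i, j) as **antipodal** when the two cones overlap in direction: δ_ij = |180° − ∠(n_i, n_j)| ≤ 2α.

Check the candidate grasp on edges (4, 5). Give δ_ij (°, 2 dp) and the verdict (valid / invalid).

α = atan 0.25 = 14.04°;  2α = 28.07°
edge 4: e_4 = (-1.84, +2.73);  n_4 = (+0.8292, +0.5589)
edge 5: e_5 = (-1.06, +0.08);  n_5 = (+0.0753, +0.9972)
∠(n_4, n_5) = 51.70°
δ = |180° − 51.70°| = 128.30°
128.30° > 2α = 28.07°  →  invalid

δ = 128.30°, invalid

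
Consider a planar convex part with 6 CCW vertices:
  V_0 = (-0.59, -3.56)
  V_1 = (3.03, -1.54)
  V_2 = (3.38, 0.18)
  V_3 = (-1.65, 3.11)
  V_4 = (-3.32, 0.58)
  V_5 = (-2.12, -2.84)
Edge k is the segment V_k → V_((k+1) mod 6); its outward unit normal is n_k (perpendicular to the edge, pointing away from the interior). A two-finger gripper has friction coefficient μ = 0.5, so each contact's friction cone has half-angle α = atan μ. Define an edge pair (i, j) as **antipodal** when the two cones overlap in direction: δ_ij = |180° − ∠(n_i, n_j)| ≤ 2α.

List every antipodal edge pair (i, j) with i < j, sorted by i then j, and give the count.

count = 5; pairs: (0,3), (1,3), (1,4), (2,4), (2,5)

α = atan 0.5 = 26.57°;  2α = 53.13°
n_0 = (+0.4873, -0.8732)
n_1 = (+0.9799, -0.1994)
n_2 = (+0.5033, +0.8641)
n_3 = (-0.8346, +0.5509)
n_4 = (-0.9436, -0.3311)
n_5 = (-0.4258, -0.9048)
  (0,1): δ = 130.66°  ·
  (0,2): δ = 59.38°  ·
  (0,3): δ = 27.41°  ✓
  (0,4): δ = 80.17°  ·
  (0,5): δ = 125.64°  ·
  (1,2): δ = 108.72°  ·
  (1,3): δ = 21.93°  ✓
  (1,4): δ = 30.84°  ✓
  (1,5): δ = 76.30°  ·
  (2,3): δ = 93.21°  ·
  (2,4): δ = 40.44°  ✓
  (2,5): δ = 5.02°  ✓
  (3,4): δ = 127.24°  ·
  (3,5): δ = 81.77°  ·
  (4,5): δ = 134.54°  ·
antipodal pairs: 5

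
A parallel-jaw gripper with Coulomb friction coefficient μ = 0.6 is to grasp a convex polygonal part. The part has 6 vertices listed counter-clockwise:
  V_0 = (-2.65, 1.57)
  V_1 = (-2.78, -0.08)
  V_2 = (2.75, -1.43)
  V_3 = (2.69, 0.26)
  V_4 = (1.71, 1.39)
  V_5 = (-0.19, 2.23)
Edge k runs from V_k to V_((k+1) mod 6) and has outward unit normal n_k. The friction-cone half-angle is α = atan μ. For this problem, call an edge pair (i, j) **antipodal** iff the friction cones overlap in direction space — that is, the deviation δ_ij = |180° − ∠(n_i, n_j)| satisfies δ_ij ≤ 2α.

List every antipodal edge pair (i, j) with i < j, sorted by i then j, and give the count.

count = 5; pairs: (0,2), (0,3), (1,3), (1,4), (1,5)

α = atan 0.6 = 30.96°;  2α = 61.93°
n_0 = (-0.9969, +0.0785)
n_1 = (-0.2372, -0.9715)
n_2 = (+0.9994, +0.0355)
n_3 = (+0.7555, +0.6552)
n_4 = (+0.4044, +0.9146)
n_5 = (-0.2591, +0.9658)
  (0,1): δ = 99.21°  ·
  (0,2): δ = 6.54°  ✓
  (0,3): δ = 45.44°  ✓
  (0,4): δ = 70.65°  ·
  (0,5): δ = 109.52°  ·
  (1,2): δ = 74.25°  ·
  (1,3): δ = 35.35°  ✓
  (1,4): δ = 10.13°  ✓
  (1,5): δ = 28.74°  ✓
  (2,3): δ = 141.10°  ·
  (2,4): δ = 115.88°  ·
  (2,5): δ = 77.01°  ·
  (3,4): δ = 154.78°  ·
  (3,5): δ = 115.92°  ·
  (4,5): δ = 141.13°  ·
antipodal pairs: 5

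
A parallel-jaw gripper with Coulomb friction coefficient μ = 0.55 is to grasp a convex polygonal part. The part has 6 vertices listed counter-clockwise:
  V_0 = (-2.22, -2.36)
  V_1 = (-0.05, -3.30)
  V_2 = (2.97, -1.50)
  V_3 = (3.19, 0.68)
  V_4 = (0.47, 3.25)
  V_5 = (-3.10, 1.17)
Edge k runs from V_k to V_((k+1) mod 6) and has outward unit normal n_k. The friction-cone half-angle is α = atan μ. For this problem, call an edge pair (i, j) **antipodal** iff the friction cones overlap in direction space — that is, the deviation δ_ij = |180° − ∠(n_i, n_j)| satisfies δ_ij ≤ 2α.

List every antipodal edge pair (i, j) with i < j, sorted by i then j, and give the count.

α = atan 0.55 = 28.81°;  2α = 57.62°
n_0 = (-0.3975, -0.9176)
n_1 = (+0.5120, -0.8590)
n_2 = (+0.9949, -0.1004)
n_3 = (+0.6868, +0.7269)
n_4 = (-0.5034, +0.8640)
n_5 = (-0.9703, -0.2419)
  (0,1): δ = 125.78°  ·
  (0,2): δ = 72.34°  ·
  (0,3): δ = 19.95°  ✓
  (0,4): δ = 53.65°  ✓
  (0,5): δ = 127.42°  ·
  (1,2): δ = 126.56°  ·
  (1,3): δ = 74.17°  ·
  (1,4): δ = 0.57°  ✓
  (1,5): δ = 73.20°  ·
  (2,3): δ = 127.61°  ·
  (2,4): δ = 54.01°  ✓
  (2,5): δ = 19.76°  ✓
  (3,4): δ = 106.40°  ·
  (3,5): δ = 32.63°  ✓
  (4,5): δ = 106.23°  ·
antipodal pairs: 6

count = 6; pairs: (0,3), (0,4), (1,4), (2,4), (2,5), (3,5)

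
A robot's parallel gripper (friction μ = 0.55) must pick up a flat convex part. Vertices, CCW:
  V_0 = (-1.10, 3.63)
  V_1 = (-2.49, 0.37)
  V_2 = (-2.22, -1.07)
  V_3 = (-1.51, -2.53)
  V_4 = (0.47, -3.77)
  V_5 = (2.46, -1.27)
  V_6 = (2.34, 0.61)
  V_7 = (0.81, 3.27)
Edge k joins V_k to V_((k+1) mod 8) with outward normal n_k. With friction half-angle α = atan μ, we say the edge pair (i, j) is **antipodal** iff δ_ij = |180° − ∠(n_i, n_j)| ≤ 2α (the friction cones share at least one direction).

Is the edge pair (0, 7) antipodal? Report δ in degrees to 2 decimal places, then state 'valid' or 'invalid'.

α = atan 0.55 = 28.81°;  2α = 57.62°
edge 0: e_0 = (-1.39, -3.26);  n_0 = (-0.9199, +0.3922)
edge 7: e_7 = (-1.91, +0.36);  n_7 = (+0.1852, +0.9827)
∠(n_0, n_7) = 77.58°
δ = |180° − 77.58°| = 102.42°
102.42° > 2α = 57.62°  →  invalid

δ = 102.42°, invalid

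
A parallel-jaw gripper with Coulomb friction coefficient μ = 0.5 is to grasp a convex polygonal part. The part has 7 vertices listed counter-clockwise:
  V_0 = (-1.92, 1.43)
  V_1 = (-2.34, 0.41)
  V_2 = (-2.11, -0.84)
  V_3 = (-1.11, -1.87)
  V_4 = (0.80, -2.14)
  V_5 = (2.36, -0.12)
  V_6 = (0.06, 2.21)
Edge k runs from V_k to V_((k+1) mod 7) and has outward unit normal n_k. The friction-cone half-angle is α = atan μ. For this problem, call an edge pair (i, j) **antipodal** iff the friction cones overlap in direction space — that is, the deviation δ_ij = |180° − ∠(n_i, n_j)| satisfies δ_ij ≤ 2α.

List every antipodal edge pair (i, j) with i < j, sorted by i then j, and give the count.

count = 7; pairs: (0,4), (1,4), (1,5), (2,5), (3,5), (3,6), (4,6)

α = atan 0.5 = 26.57°;  2α = 53.13°
n_0 = (-0.9247, +0.3807)
n_1 = (-0.9835, -0.1810)
n_2 = (-0.7175, -0.6966)
n_3 = (-0.1400, -0.9902)
n_4 = (+0.7915, -0.6112)
n_5 = (+0.7117, +0.7025)
n_6 = (-0.3665, +0.9304)
  (0,1): δ = 147.19°  ·
  (0,2): δ = 113.47°  ·
  (0,3): δ = 75.67°  ·
  (0,4): δ = 15.30°  ✓
  (0,5): δ = 67.01°  ·
  (0,6): δ = 133.88°  ·
  (1,2): δ = 146.27°  ·
  (1,3): δ = 108.47°  ·
  (1,4): δ = 48.10°  ✓
  (1,5): δ = 34.20°  ✓
  (1,6): δ = 101.08°  ·
  (2,3): δ = 142.20°  ·
  (2,4): δ = 81.83°  ·
  (2,5): δ = 0.48°  ✓
  (2,6): δ = 67.35°  ·
  (3,4): δ = 119.63°  ·
  (3,5): δ = 37.33°  ✓
  (3,6): δ = 29.55°  ✓
  (4,5): δ = 97.69°  ·
  (4,6): δ = 30.82°  ✓
  (5,6): δ = 113.13°  ·
antipodal pairs: 7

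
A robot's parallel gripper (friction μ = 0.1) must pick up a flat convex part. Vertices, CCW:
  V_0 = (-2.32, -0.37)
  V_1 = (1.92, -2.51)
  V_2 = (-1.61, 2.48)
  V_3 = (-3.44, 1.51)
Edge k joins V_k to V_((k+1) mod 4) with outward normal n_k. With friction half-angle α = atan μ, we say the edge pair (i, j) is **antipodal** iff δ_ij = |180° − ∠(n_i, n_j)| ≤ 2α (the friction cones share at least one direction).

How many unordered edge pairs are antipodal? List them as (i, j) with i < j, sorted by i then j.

count = 1; pairs: (1,3)

α = atan 0.1 = 5.71°;  2α = 11.42°
n_0 = (-0.4506, -0.8927)
n_1 = (+0.8164, +0.5775)
n_2 = (-0.4683, +0.8836)
n_3 = (-0.8591, -0.5118)
  (0,1): δ = 27.94°  ·
  (0,2): δ = 54.71°  ·
  (0,3): δ = 147.56°  ·
  (1,2): δ = 97.35°  ·
  (1,3): δ = 4.49°  ✓
  (2,3): δ = 87.14°  ·
antipodal pairs: 1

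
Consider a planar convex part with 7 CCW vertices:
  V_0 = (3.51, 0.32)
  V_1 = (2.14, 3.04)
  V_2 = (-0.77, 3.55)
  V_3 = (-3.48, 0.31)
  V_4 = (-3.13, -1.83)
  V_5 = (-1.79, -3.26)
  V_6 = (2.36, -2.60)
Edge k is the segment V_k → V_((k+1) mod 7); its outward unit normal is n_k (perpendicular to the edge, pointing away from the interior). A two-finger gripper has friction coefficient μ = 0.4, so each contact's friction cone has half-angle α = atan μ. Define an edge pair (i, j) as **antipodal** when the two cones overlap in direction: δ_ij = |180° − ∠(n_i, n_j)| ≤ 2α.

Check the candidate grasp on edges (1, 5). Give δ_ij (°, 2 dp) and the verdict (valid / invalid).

δ = 18.98°, valid

α = atan 0.4 = 21.80°;  2α = 43.60°
edge 1: e_1 = (-2.91, +0.51);  n_1 = (+0.1726, +0.9850)
edge 5: e_5 = (+4.15, +0.66);  n_5 = (+0.1571, -0.9876)
∠(n_1, n_5) = 161.02°
δ = |180° − 161.02°| = 18.98°
18.98° ≤ 2α = 43.60°  →  valid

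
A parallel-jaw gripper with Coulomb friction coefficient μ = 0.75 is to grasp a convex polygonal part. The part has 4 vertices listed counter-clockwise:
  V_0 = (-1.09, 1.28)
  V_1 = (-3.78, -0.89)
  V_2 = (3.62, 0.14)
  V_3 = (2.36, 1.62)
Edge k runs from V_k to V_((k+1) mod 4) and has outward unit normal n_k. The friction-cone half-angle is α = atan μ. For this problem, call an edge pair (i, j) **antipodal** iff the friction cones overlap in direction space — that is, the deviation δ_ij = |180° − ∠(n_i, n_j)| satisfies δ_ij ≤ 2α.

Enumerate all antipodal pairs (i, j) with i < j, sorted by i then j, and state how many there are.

α = atan 0.75 = 36.87°;  2α = 73.74°
n_0 = (-0.6279, +0.7783)
n_1 = (+0.1379, -0.9905)
n_2 = (+0.7614, +0.6482)
n_3 = (-0.0981, +0.9952)
  (0,1): δ = 30.97°  ✓
  (0,2): δ = 91.52°  ·
  (0,3): δ = 146.74°  ·
  (1,2): δ = 57.51°  ✓
  (1,3): δ = 2.30°  ✓
  (2,3): δ = 124.78°  ·
antipodal pairs: 3

count = 3; pairs: (0,1), (1,2), (1,3)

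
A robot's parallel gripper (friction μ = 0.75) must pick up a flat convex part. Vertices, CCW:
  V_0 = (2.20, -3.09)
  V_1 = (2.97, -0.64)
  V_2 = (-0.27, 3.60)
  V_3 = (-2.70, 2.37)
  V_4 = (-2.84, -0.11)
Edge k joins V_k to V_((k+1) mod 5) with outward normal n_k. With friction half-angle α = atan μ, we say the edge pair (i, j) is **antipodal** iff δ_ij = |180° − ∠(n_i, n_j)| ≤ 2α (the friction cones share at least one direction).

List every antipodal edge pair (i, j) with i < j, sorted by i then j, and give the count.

α = atan 0.75 = 36.87°;  2α = 73.74°
n_0 = (+0.9540, -0.2998)
n_1 = (+0.7946, +0.6072)
n_2 = (-0.4516, +0.8922)
n_3 = (-0.9984, +0.0564)
n_4 = (-0.5090, -0.8608)
  (0,1): δ = 125.17°  ·
  (0,2): δ = 45.71°  ✓
  (0,3): δ = 14.22°  ✓
  (0,4): δ = 76.85°  ·
  (1,2): δ = 100.54°  ·
  (1,3): δ = 40.62°  ✓
  (1,4): δ = 22.02°  ✓
  (2,3): δ = 120.08°  ·
  (2,4): δ = 57.44°  ✓
  (3,4): δ = 117.36°  ·
antipodal pairs: 5

count = 5; pairs: (0,2), (0,3), (1,3), (1,4), (2,4)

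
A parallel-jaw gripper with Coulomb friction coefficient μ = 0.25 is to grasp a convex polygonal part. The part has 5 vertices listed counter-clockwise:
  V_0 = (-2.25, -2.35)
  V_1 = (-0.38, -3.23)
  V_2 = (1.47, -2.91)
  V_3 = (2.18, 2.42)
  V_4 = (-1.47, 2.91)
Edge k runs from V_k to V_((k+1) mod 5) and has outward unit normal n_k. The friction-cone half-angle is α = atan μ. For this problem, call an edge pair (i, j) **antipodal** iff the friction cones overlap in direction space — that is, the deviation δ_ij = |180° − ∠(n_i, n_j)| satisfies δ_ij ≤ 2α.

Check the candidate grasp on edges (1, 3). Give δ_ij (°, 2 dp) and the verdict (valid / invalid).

δ = 17.46°, valid

α = atan 0.25 = 14.04°;  2α = 28.07°
edge 1: e_1 = (+1.85, +0.32);  n_1 = (+0.1704, -0.9854)
edge 3: e_3 = (-3.65, +0.49);  n_3 = (+0.1331, +0.9911)
∠(n_1, n_3) = 162.54°
δ = |180° − 162.54°| = 17.46°
17.46° ≤ 2α = 28.07°  →  valid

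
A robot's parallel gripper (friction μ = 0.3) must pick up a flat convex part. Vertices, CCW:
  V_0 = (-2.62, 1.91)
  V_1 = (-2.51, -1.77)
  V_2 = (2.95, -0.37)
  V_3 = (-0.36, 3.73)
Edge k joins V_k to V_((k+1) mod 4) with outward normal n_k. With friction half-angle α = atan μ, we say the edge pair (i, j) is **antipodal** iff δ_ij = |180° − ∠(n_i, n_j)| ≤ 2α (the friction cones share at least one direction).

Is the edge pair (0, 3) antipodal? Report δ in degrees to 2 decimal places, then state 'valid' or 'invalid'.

δ = 127.13°, invalid

α = atan 0.3 = 16.70°;  2α = 33.40°
edge 0: e_0 = (+0.11, -3.68);  n_0 = (-0.9996, -0.0299)
edge 3: e_3 = (-2.26, -1.82);  n_3 = (-0.6272, +0.7788)
∠(n_0, n_3) = 52.87°
δ = |180° − 52.87°| = 127.13°
127.13° > 2α = 33.40°  →  invalid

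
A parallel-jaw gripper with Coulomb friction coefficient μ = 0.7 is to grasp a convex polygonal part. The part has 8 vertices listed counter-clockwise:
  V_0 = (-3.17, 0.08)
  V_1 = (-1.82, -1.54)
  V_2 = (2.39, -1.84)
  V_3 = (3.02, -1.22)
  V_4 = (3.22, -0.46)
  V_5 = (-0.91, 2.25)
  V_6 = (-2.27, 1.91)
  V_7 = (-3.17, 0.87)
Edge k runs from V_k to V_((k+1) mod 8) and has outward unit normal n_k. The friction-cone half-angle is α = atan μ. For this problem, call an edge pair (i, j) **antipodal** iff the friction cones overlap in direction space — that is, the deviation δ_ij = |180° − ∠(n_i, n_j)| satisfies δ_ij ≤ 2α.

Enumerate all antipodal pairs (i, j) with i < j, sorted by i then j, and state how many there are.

count = 13; pairs: (0,3), (0,4), (0,5), (1,4), (1,5), (1,6), (2,5), (2,6), (2,7), (3,5), (3,6), (3,7), (4,7)

α = atan 0.7 = 34.99°;  2α = 69.98°
n_0 = (-0.7682, -0.6402)
n_1 = (-0.0711, -0.9975)
n_2 = (+0.7014, -0.7127)
n_3 = (+0.9671, -0.2545)
n_4 = (+0.5486, +0.8361)
n_5 = (-0.2425, +0.9701)
n_6 = (-0.7562, +0.6544)
n_7 = (-1.0000, -0.0000)
  (0,1): δ = 133.88°  ·
  (0,2): δ = 85.26°  ·
  (0,3): δ = 54.55°  ✓
  (0,4): δ = 16.92°  ✓
  (0,5): δ = 64.23°  ✓
  (0,6): δ = 99.32°  ·
  (0,7): δ = 140.19°  ·
  (1,2): δ = 131.38°  ·
  (1,3): δ = 100.67°  ·
  (1,4): δ = 29.20°  ✓
  (1,5): δ = 18.11°  ✓
  (1,6): δ = 53.20°  ✓
  (1,7): δ = 94.08°  ·
  (2,3): δ = 149.29°  ·
  (2,4): δ = 77.81°  ·
  (2,5): δ = 30.51°  ✓
  (2,6): δ = 4.59°  ✓
  (2,7): δ = 45.46°  ✓
  (3,4): δ = 108.53°  ·
  (3,5): δ = 61.22°  ✓
  (3,6): δ = 26.13°  ✓
  (3,7): δ = 14.74°  ✓
  (4,5): δ = 132.69°  ·
  (4,6): δ = 97.60°  ·
  (4,7): δ = 56.73°  ✓
  (5,6): δ = 144.91°  ·
  (5,7): δ = 104.04°  ·
  (6,7): δ = 139.13°  ·
antipodal pairs: 13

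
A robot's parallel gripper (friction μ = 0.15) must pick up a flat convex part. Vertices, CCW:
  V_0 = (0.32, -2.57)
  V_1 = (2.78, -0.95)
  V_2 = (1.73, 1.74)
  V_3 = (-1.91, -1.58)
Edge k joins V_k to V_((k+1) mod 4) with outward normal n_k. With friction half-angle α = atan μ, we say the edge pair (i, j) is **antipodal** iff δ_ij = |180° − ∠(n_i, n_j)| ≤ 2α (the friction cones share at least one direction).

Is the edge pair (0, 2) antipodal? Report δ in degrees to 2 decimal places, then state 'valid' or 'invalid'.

δ = 9.00°, valid

α = atan 0.15 = 8.53°;  2α = 17.06°
edge 0: e_0 = (+2.46, +1.62);  n_0 = (+0.5500, -0.8352)
edge 2: e_2 = (-3.64, -3.32);  n_2 = (-0.6739, +0.7388)
∠(n_0, n_2) = 171.00°
δ = |180° − 171.00°| = 9.00°
9.00° ≤ 2α = 17.06°  →  valid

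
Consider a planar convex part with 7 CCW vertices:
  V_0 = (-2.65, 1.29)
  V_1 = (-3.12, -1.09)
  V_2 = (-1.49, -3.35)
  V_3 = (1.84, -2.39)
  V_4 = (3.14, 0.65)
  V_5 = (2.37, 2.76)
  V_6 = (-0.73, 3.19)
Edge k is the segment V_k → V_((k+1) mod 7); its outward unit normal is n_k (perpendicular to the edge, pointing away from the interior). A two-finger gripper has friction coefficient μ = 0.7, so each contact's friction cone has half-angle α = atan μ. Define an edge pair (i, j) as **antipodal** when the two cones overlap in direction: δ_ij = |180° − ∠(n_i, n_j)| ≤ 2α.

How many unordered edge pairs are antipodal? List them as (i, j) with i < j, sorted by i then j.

count = 10; pairs: (0,2), (0,3), (0,4), (1,3), (1,4), (1,5), (2,5), (2,6), (3,6), (4,6)

α = atan 0.7 = 34.99°;  2α = 69.98°
n_0 = (-0.9811, +0.1937)
n_1 = (-0.8111, -0.5850)
n_2 = (+0.2770, -0.9609)
n_3 = (+0.9195, -0.3932)
n_4 = (+0.9394, +0.3428)
n_5 = (+0.1374, +0.9905)
n_6 = (-0.7034, +0.7108)
  (0,1): δ = 133.03°  ·
  (0,2): δ = 62.75°  ✓
  (0,3): δ = 11.98°  ✓
  (0,4): δ = 31.22°  ✓
  (0,5): δ = 93.27°  ·
  (0,6): δ = 145.87°  ·
  (1,2): δ = 109.72°  ·
  (1,3): δ = 58.95°  ✓
  (1,4): δ = 15.75°  ✓
  (1,5): δ = 46.30°  ✓
  (1,6): δ = 98.90°  ·
  (2,3): δ = 129.23°  ·
  (2,4): δ = 86.03°  ·
  (2,5): δ = 23.98°  ✓
  (2,6): δ = 28.62°  ✓
  (3,4): δ = 136.80°  ·
  (3,5): δ = 74.74°  ·
  (3,6): δ = 22.15°  ✓
  (4,5): δ = 117.95°  ·
  (4,6): δ = 65.35°  ✓
  (5,6): δ = 127.40°  ·
antipodal pairs: 10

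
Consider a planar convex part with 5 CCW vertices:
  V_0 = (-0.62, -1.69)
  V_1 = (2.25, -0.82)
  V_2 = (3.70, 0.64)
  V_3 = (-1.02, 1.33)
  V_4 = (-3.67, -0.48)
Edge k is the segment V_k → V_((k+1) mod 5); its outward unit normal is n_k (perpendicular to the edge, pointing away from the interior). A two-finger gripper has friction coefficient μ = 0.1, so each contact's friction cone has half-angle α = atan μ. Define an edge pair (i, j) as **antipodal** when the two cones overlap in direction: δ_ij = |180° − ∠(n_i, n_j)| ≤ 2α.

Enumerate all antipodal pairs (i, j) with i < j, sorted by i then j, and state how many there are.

α = atan 0.1 = 5.71°;  2α = 11.42°
n_0 = (+0.2901, -0.9570)
n_1 = (+0.7095, -0.7047)
n_2 = (+0.1446, +0.9895)
n_3 = (-0.5640, +0.8258)
n_4 = (-0.3688, -0.9295)
  (0,1): δ = 151.67°  ·
  (0,2): δ = 25.18°  ·
  (0,3): δ = 17.47°  ·
  (0,4): δ = 141.50°  ·
  (1,2): δ = 53.51°  ·
  (1,3): δ = 10.86°  ✓
  (1,4): δ = 113.16°  ·
  (2,3): δ = 137.35°  ·
  (2,4): δ = 13.32°  ·
  (3,4): δ = 55.97°  ·
antipodal pairs: 1

count = 1; pairs: (1,3)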